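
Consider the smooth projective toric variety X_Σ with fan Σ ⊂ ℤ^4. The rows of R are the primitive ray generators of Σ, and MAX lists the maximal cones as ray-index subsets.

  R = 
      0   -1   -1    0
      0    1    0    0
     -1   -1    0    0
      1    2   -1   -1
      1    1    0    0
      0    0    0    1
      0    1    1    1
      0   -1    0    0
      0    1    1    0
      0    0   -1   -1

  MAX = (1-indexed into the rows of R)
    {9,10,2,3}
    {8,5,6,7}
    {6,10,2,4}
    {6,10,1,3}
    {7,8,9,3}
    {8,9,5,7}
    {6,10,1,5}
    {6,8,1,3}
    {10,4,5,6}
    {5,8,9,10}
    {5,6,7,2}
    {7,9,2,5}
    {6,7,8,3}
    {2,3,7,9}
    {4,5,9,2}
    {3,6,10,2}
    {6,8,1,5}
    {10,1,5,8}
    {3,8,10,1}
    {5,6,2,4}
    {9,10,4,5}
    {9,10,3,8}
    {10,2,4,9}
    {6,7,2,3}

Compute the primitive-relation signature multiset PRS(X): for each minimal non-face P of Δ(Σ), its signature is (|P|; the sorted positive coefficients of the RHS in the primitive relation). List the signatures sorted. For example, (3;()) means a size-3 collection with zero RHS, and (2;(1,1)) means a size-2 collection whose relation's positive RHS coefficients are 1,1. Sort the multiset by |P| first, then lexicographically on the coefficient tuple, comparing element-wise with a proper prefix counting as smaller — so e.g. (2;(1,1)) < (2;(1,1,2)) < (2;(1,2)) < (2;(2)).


Minimal non-faces — 13 found among 10 rays, 24 max cones:

  • {1,9}:  v_{1} + v_{9} = 0 — sig = (2;())
  • {2,8}:  v_{2} + v_{8} = 0 — sig = (2;())
  • {3,5}:  v_{3} + v_{5} = 0 — sig = (2;())
  • {1,7}:  v_{1} + v_{7} = v_{6} — sig = (2;(1))
  • {6,9}:  v_{6} + v_{9} = v_{7} — sig = (2;(1))
  • {7,10}:  v_{7} + v_{10} = v_{2} — sig = (2;(1))
  • {1,2}:  v_{1} + v_{2} = v_{6} + v_{10} — sig = (2;(1,1))
  • {3,4}:  v_{3} + v_{4} = v_{2} + v_{10} — sig = (2;(1,1))
  • {4,8}:  v_{4} + v_{8} = v_{5} + v_{10} — sig = (2;(1,1))
  • {1,4}:  v_{1} + v_{4} = v_{5} + v_{6} + 2·v_{10} — sig = (2;(1,1,2))
  • {4,7}:  v_{4} + v_{7} = 2·v_{2} + v_{5} — sig = (2;(1,2))
  • {2,5,10}:  v_{2} + v_{5} + v_{10} = v_{4} — sig = (3;(1))
  • {6,8,10}:  v_{6} + v_{8} + v_{10} = v_{1} — sig = (3;(1))

Sorted signature multiset PRS(X):
{ (2;()) ×3,  (2;(1)) ×3,  (2;(1,1)) ×3,  (2;(1,1,2)),  (2;(1,2)),  (3;(1)) ×2 }


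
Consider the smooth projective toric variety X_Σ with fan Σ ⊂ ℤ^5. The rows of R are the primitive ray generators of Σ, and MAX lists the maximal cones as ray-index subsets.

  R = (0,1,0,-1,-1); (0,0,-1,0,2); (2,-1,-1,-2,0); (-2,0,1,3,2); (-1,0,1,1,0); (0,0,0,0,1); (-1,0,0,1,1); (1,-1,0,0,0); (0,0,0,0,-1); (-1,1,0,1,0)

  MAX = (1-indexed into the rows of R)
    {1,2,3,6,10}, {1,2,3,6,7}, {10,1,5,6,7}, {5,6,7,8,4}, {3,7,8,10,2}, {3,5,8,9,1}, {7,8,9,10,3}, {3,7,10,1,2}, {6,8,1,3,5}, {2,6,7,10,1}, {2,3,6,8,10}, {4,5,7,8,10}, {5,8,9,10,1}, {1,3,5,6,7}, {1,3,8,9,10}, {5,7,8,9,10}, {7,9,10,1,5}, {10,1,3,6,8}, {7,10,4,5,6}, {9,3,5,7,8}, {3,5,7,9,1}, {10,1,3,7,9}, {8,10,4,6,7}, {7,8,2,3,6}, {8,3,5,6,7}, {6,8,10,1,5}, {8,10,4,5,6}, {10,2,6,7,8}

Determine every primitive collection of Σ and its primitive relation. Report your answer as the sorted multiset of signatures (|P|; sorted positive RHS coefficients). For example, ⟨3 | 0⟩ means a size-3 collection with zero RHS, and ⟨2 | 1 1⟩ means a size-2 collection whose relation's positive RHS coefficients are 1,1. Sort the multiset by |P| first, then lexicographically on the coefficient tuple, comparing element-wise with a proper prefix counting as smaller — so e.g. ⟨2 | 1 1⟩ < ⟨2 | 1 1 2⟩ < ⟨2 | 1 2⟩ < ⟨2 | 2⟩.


Σ has 12 primitive collections:

  P={6,9}:  v_{6} + v_{9} = 0 ; sig = ⟨2 | 0⟩
  P={2,5}:  v_{2} + v_{5} = v_{6} + v_{7} ; sig = ⟨2 | 1 1⟩
  P={1,4}:  v_{1} + v_{4} = v_{5} + v_{6} + v_{10} ; sig = ⟨2 | 1 1 1⟩
  P={2,9}:  v_{2} + v_{9} = v_{3} + v_{7} + v_{10} ; sig = ⟨2 | 1 1 1⟩
  P={3,4}:  v_{3} + v_{4} = v_{6} + v_{7} + v_{8} ; sig = ⟨2 | 1 1 1⟩
  P={4,9}:  v_{4} + v_{9} = v_{5} + v_{7} + v_{8} + v_{10} ; sig = ⟨2 | 1 1 1 1⟩
  P={2,4}:  v_{2} + v_{4} = 2·v_{6} + 2·v_{7} + v_{8} + v_{10} ; sig = ⟨2 | 1 1 2 2⟩
  P={1,7,8}:  v_{1} + v_{7} + v_{8} = 0 ; sig = ⟨3 | 0⟩
  P={3,5,10}:  v_{3} + v_{5} + v_{10} = 0 ; sig = ⟨3 | 0⟩
  P={1,2,8}:  v_{1} + v_{2} + v_{8} = v_{3} + v_{6} + v_{10} ; sig = ⟨3 | 1 1 1⟩
  P={3,6,7,10}:  v_{3} + v_{6} + v_{7} + v_{10} = v_{2} ; sig = ⟨4 | 1⟩
  P={5,6,7,8,10}:  v_{5} + v_{6} + v_{7} + v_{8} + v_{10} = v_{4} ; sig = ⟨5 | 1⟩

Hence PRS(X_Σ) =
    ⟨2 | 0⟩
    ⟨2 | 1 1⟩
    ⟨2 | 1 1 1⟩
    ⟨2 | 1 1 1⟩
    ⟨2 | 1 1 1⟩
    ⟨2 | 1 1 1 1⟩
    ⟨2 | 1 1 2 2⟩
    ⟨3 | 0⟩
    ⟨3 | 0⟩
    ⟨3 | 1 1 1⟩
    ⟨4 | 1⟩
    ⟨5 | 1⟩


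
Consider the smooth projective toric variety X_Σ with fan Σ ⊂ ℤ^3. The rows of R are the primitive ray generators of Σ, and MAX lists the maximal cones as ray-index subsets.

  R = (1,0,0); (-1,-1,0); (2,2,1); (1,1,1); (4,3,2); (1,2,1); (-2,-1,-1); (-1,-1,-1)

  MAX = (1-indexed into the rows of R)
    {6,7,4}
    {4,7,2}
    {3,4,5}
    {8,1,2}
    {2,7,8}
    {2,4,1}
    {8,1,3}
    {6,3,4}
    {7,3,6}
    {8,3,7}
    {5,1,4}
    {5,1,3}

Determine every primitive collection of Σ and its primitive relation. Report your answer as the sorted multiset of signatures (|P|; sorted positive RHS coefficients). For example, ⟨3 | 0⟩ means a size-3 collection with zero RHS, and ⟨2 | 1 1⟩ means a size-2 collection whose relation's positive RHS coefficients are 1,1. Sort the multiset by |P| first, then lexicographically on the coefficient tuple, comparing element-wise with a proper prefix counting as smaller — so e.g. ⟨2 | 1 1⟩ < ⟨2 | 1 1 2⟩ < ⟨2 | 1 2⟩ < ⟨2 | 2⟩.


|primitive collections| = 12. Relations:

  {4,8}:  v_{4} + v_{8} = 0  ⇒ sig = ⟨2 | 0⟩
  {1,6}:  v_{1} + v_{6} = v_{3}  ⇒ sig = ⟨2 | 1⟩
  {1,7}:  v_{1} + v_{7} = v_{8}  ⇒ sig = ⟨2 | 1⟩
  {2,3}:  v_{2} + v_{3} = v_{4}  ⇒ sig = ⟨2 | 1⟩
  {5,7}:  v_{5} + v_{7} = v_{3}  ⇒ sig = ⟨2 | 1⟩
  {5,8}:  v_{5} + v_{8} = v_{1} + v_{3}  ⇒ sig = ⟨2 | 1 1⟩
  {6,8}:  v_{6} + v_{8} = v_{3} + v_{7}  ⇒ sig = ⟨2 | 1 1⟩
  {2,5}:  v_{2} + v_{5} = v_{1} + 2·v_{4}  ⇒ sig = ⟨2 | 1 2⟩
  {2,6}:  v_{2} + v_{6} = 2·v_{4} + v_{7}  ⇒ sig = ⟨2 | 1 2⟩
  {5,6}:  v_{5} + v_{6} = 2·v_{3} + v_{4}  ⇒ sig = ⟨2 | 1 2⟩
  {1,3,4}:  v_{1} + v_{3} + v_{4} = v_{5}  ⇒ sig = ⟨3 | 1⟩
  {3,4,7}:  v_{3} + v_{4} + v_{7} = v_{6}  ⇒ sig = ⟨3 | 1⟩

Signatures (|P|; sorted positive RHS coefficients), sorted:
{ ⟨2 | 0⟩,  ⟨2 | 1⟩ ×4,  ⟨2 | 1 1⟩ ×2,  ⟨2 | 1 2⟩ ×3,  ⟨3 | 1⟩ ×2 }


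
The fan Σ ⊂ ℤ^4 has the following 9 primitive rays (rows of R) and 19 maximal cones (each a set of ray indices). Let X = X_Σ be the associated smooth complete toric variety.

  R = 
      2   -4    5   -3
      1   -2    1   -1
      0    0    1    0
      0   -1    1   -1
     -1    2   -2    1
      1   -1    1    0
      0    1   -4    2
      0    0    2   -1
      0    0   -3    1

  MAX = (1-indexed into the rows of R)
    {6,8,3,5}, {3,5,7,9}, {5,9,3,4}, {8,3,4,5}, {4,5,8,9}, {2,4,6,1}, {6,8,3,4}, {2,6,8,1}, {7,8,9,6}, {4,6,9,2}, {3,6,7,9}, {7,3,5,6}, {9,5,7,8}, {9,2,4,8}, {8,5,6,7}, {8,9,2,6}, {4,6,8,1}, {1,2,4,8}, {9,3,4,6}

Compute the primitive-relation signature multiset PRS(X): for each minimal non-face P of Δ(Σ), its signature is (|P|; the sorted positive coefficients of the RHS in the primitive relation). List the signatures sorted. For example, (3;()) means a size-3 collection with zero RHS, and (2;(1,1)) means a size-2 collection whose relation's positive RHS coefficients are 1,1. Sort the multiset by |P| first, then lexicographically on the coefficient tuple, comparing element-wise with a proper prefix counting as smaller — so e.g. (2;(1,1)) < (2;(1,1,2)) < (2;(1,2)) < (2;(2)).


14 collections generate NE(X_Σ); each relation:

  P = {4,7}:  v_{4} + v_{7} = v_{9}  so sig = (2;(1))
  P = {1,5}:  v_{1} + v_{5} = v_{2} + v_{8}  so sig = (2;(1,1))
  P = {2,3}:  v_{2} + v_{3} = v_{4} + v_{6}  so sig = (2;(1,1))
  P = {2,5}:  v_{2} + v_{5} = v_{8} + v_{9}  so sig = (2;(1,1))
  P = {1,7}:  v_{1} + v_{7} = v_{2} + v_{6} + v_{8} + v_{9}  so sig = (2;(1,1,1,1))
  P = {2,7}:  v_{2} + v_{7} = v_{6} + v_{8} + 2·v_{9}  so sig = (2;(1,1,2))
  P = {1,3}:  v_{1} + v_{3} = 2·v_{4} + 2·v_{6} + v_{8}  so sig = (2;(1,2,2))
  P = {1,9}:  v_{1} + v_{9} = 2·v_{2}  so sig = (2;(2))
  P = {3,8,9}:  v_{3} + v_{8} + v_{9} = 0  so sig = (3;())
  P = {4,5,6}:  v_{4} + v_{5} + v_{6} = 0  so sig = (3;())
  P = {5,6,9}:  v_{5} + v_{6} + v_{9} = v_{7}  so sig = (3;(1))
  P = {3,7,8}:  v_{3} + v_{7} + v_{8} = v_{5} + v_{6}  so sig = (3;(1,1))
  P = {2,4,6,8}:  v_{2} + v_{4} + v_{6} + v_{8} = v_{1}  so sig = (4;(1))
  P = {4,6,8,9}:  v_{4} + v_{6} + v_{8} + v_{9} = v_{2}  so sig = (4;(1))

Sorted signature multiset PRS(X):
[(2;(1)), (2;(1,1)), (2;(1,1)), (2;(1,1)), (2;(1,1,1,1)), (2;(1,1,2)), (2;(1,2,2)), (2;(2)), (3;()), (3;()), (3;(1)), (3;(1,1)), (4;(1)), (4;(1))]


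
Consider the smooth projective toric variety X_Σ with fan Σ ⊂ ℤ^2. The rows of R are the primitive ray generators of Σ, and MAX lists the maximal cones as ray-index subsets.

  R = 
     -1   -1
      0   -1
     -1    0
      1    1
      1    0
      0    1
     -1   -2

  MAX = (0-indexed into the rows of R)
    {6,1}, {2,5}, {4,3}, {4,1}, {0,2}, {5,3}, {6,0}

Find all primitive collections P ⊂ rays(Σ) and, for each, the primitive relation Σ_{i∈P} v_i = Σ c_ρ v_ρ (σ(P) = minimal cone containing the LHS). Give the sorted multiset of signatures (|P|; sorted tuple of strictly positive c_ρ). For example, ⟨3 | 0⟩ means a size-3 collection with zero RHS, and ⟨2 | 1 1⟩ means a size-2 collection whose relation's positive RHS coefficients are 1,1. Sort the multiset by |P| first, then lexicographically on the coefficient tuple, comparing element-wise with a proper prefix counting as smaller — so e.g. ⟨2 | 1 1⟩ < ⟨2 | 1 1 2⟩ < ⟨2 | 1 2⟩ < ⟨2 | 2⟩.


14 collections generate NE(X_Σ); each relation:

  P={0,3}:  v_{0} + v_{3} = 0 — sig = ⟨2 | 0⟩
  P={1,5}:  v_{1} + v_{5} = 0 — sig = ⟨2 | 0⟩
  P={2,4}:  v_{2} + v_{4} = 0 — sig = ⟨2 | 0⟩
  P={0,1}:  v_{0} + v_{1} = v_{6} — sig = ⟨2 | 1⟩
  P={0,4}:  v_{0} + v_{4} = v_{1} — sig = ⟨2 | 1⟩
  P={0,5}:  v_{0} + v_{5} = v_{2} — sig = ⟨2 | 1⟩
  P={1,2}:  v_{1} + v_{2} = v_{0} — sig = ⟨2 | 1⟩
  P={1,3}:  v_{1} + v_{3} = v_{4} — sig = ⟨2 | 1⟩
  P={2,3}:  v_{2} + v_{3} = v_{5} — sig = ⟨2 | 1⟩
  P={3,6}:  v_{3} + v_{6} = v_{1} — sig = ⟨2 | 1⟩
  P={4,5}:  v_{4} + v_{5} = v_{3} — sig = ⟨2 | 1⟩
  P={5,6}:  v_{5} + v_{6} = v_{0} — sig = ⟨2 | 1⟩
  P={2,6}:  v_{2} + v_{6} = 2·v_{0} — sig = ⟨2 | 2⟩
  P={4,6}:  v_{4} + v_{6} = 2·v_{1} — sig = ⟨2 | 2⟩

so the primitive-relation signature multiset is
[⟨2 | 0⟩, ⟨2 | 0⟩, ⟨2 | 0⟩, ⟨2 | 1⟩, ⟨2 | 1⟩, ⟨2 | 1⟩, ⟨2 | 1⟩, ⟨2 | 1⟩, ⟨2 | 1⟩, ⟨2 | 1⟩, ⟨2 | 1⟩, ⟨2 | 1⟩, ⟨2 | 2⟩, ⟨2 | 2⟩]


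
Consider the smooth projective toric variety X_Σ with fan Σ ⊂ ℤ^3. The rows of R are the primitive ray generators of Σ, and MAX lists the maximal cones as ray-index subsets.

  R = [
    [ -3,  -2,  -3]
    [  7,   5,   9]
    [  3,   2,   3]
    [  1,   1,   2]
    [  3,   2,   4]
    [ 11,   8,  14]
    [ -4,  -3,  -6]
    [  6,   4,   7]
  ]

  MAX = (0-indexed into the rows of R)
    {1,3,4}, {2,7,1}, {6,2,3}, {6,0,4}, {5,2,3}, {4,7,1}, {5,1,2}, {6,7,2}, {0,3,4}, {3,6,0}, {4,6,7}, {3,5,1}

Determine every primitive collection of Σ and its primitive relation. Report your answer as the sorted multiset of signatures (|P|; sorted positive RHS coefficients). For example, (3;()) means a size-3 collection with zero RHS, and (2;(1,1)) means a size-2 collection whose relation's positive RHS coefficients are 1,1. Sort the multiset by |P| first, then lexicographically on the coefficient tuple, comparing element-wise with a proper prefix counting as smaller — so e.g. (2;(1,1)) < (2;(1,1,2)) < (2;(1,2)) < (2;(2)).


Minimal non-faces — 12 found among 8 rays, 12 max cones:

  P = {0,2}:  v_{0} + v_{2} = 0  ⟹  sig = (2;())
  P = {0,7}:  v_{0} + v_{7} = v_{4}  ⟹  sig = (2;(1))
  P = {1,6}:  v_{1} + v_{6} = v_{2}  ⟹  sig = (2;(1))
  P = {2,4}:  v_{2} + v_{4} = v_{7}  ⟹  sig = (2;(1))
  P = {3,7}:  v_{3} + v_{7} = v_{1}  ⟹  sig = (2;(1))
  P = {0,1}:  v_{0} + v_{1} = v_{3} + v_{4}  ⟹  sig = (2;(1,1))
  P = {0,5}:  v_{0} + v_{5} = v_{1} + v_{3}  ⟹  sig = (2;(1,1))
  P = {5,6}:  v_{5} + v_{6} = 2·v_{2} + v_{3}  ⟹  sig = (2;(1,2))
  P = {5,7}:  v_{5} + v_{7} = 2·v_{1} + v_{2}  ⟹  sig = (2;(1,2))
  P = {4,5}:  v_{4} + v_{5} = 2·v_{1}  ⟹  sig = (2;(2))
  P = {3,4,6}:  v_{3} + v_{4} + v_{6} = 0  ⟹  sig = (3;())
  P = {1,2,3}:  v_{1} + v_{2} + v_{3} = v_{5}  ⟹  sig = (3;(1))

Hence PRS(X_Σ) =
    (2;())
    (2;(1))
    (2;(1))
    (2;(1))
    (2;(1))
    (2;(1,1))
    (2;(1,1))
    (2;(1,2))
    (2;(1,2))
    (2;(2))
    (3;())
    (3;(1))


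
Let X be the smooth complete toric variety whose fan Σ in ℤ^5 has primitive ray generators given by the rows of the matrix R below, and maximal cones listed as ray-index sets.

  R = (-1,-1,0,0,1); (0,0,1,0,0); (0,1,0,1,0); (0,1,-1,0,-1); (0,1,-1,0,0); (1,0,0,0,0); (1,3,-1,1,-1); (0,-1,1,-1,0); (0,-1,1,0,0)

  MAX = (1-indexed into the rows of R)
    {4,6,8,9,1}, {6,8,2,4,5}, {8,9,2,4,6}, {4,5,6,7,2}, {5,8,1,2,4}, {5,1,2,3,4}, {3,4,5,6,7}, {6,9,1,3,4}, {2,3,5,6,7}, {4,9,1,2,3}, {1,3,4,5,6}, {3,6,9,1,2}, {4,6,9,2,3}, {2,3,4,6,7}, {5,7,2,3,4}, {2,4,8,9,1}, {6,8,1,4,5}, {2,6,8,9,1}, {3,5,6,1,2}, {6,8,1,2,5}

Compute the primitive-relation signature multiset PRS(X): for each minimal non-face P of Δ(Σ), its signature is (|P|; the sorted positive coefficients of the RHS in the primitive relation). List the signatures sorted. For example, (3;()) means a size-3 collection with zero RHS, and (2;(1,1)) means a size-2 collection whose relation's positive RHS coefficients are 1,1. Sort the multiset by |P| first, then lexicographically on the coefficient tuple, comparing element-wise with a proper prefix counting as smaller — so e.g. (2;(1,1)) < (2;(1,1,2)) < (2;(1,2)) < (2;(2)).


Minimal non-faces — 7 found among 9 rays, 20 max cones:

  {5,9}:  v_{5} + v_{9} = 0  ⇒ sig = (2;())
  {3,8}:  v_{3} + v_{8} = v_{2}  ⇒ sig = (2;(1))
  {1,7}:  v_{1} + v_{7} = v_{3} + v_{5}  ⇒ sig = (2;(1,1))
  {7,9}:  v_{7} + v_{9} = v_{2} + v_{3} + v_{4} + v_{6}  ⇒ sig = (2;(1,1,1,1))
  {7,8}:  v_{7} + v_{8} = 2·v_{2} + v_{4} + v_{5} + v_{6}  ⇒ sig = (2;(1,1,1,2))
  {1,2,4,6}:  v_{1} + v_{2} + v_{4} + v_{6} = 0  ⇒ sig = (4;())
  {2,3,4,5,6}:  v_{2} + v_{3} + v_{4} + v_{5} + v_{6} = v_{7}  ⇒ sig = (5;(1))

Signatures (|P|; sorted positive RHS coefficients), sorted:
    (2;())
    (2;(1))
    (2;(1,1))
    (2;(1,1,1,1))
    (2;(1,1,1,2))
    (4;())
    (5;(1))


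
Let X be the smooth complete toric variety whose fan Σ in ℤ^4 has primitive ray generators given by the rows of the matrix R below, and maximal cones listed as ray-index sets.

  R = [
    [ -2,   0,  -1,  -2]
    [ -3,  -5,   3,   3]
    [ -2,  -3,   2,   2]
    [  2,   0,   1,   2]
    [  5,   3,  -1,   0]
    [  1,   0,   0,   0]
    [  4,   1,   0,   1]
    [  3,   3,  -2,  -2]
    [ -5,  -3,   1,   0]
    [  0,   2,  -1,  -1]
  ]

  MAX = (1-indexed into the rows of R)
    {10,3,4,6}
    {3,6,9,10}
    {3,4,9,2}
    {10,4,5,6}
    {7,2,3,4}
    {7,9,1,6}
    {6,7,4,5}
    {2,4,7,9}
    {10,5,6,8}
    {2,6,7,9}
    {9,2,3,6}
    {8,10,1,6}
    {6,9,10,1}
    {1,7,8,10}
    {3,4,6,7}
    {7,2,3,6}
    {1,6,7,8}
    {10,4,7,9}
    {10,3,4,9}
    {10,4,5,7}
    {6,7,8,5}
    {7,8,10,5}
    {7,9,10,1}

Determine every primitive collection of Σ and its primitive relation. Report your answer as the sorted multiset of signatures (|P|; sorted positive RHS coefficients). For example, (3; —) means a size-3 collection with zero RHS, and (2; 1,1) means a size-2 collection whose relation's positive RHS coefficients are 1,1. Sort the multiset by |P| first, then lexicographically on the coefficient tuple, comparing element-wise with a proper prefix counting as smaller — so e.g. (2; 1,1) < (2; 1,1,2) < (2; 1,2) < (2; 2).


Primitive collections (17):

  P = {1,4}:  v_{1} + v_{4} = 0  ⟹  sig = (2; —)
  P = {5,9}:  v_{5} + v_{9} = 0  ⟹  sig = (2; —)
  P = {1,5}:  v_{1} + v_{5} = v_{8}  ⟹  sig = (2; 1)
  P = {3,8}:  v_{3} + v_{8} = v_{6}  ⟹  sig = (2; 1)
  P = {4,8}:  v_{4} + v_{8} = v_{5}  ⟹  sig = (2; 1)
  P = {8,9}:  v_{8} + v_{9} = v_{1}  ⟹  sig = (2; 1)
  P = {1,3}:  v_{1} + v_{3} = v_{6} + v_{9}  ⟹  sig = (2; 1,1)
  P = {2,5}:  v_{2} + v_{5} = v_{3} + v_{7}  ⟹  sig = (2; 1,1)
  P = {2,10}:  v_{2} + v_{10} = v_{4} + v_{9}  ⟹  sig = (2; 1,1)
  P = {3,5}:  v_{3} + v_{5} = v_{4} + v_{6}  ⟹  sig = (2; 1,1)
  P = {2,8}:  v_{2} + v_{8} = v_{6} + v_{7} + v_{9}  ⟹  sig = (2; 1,1,1)
  P = {1,2}:  v_{1} + v_{2} = v_{6} + v_{7} + 2·v_{9}  ⟹  sig = (2; 1,1,2)
  P = {3,7,9}:  v_{3} + v_{7} + v_{9} = v_{2}  ⟹  sig = (3; 1)
  P = {3,7,10}:  v_{3} + v_{7} + v_{10} = v_{4}  ⟹  sig = (3; 1)
  P = {4,6,9}:  v_{4} + v_{6} + v_{9} = v_{3}  ⟹  sig = (3; 1)
  P = {6,7,10}:  v_{6} + v_{7} + v_{10} = v_{5}  ⟹  sig = (3; 1)
  P = {2,4,6}:  v_{2} + v_{4} + v_{6} = 2·v_{3} + v_{7}  ⟹  sig = (3; 1,2)

Signatures (|P|; sorted positive RHS coefficients), sorted:
    (2; —)
    (2; —)
    (2; 1)
    (2; 1)
    (2; 1)
    (2; 1)
    (2; 1,1)
    (2; 1,1)
    (2; 1,1)
    (2; 1,1)
    (2; 1,1,1)
    (2; 1,1,2)
    (3; 1)
    (3; 1)
    (3; 1)
    (3; 1)
    (3; 1,2)


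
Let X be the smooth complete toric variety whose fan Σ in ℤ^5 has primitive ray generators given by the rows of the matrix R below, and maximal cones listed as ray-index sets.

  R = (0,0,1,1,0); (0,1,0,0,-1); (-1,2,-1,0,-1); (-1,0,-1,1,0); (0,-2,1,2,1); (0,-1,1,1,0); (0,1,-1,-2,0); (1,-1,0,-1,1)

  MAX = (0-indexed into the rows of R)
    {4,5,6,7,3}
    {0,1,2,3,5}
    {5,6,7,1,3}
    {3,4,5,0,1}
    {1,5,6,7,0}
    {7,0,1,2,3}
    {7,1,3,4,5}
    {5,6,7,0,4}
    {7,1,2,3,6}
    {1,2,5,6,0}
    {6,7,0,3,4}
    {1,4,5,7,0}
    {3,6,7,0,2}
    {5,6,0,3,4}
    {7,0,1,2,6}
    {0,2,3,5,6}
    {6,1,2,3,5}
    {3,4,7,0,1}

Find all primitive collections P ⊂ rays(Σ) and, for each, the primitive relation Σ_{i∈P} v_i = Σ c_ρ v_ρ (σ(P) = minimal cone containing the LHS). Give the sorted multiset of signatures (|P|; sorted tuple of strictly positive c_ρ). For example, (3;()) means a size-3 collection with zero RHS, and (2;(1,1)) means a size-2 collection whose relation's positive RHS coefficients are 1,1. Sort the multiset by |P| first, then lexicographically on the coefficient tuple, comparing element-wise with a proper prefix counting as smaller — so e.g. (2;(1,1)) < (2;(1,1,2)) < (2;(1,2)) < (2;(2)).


Σ has 5 primitive collections:

  • {2,4}:  v_{2} + v_{4} = v_{0} + v_{3}  so sig = (2;(1,1))
  • {1,4,6}:  v_{1} + v_{4} + v_{6} = 0  so sig = (3;())
  • {2,5,7}:  v_{2} + v_{5} + v_{7} = 0  so sig = (3;())
  • {0,1,3,6}:  v_{0} + v_{1} + v_{3} + v_{6} = v_{2}  so sig = (4;(1))
  • {0,3,5,7}:  v_{0} + v_{3} + v_{5} + v_{7} = v_{4}  so sig = (4;(1))

Sorted signature multiset PRS(X):
    |P|=2: 1 collection, coeffs (1,1)
    |P|=3: 2 collections, coeffs (), ()
    |P|=4: 2 collections, coeffs (1), (1)


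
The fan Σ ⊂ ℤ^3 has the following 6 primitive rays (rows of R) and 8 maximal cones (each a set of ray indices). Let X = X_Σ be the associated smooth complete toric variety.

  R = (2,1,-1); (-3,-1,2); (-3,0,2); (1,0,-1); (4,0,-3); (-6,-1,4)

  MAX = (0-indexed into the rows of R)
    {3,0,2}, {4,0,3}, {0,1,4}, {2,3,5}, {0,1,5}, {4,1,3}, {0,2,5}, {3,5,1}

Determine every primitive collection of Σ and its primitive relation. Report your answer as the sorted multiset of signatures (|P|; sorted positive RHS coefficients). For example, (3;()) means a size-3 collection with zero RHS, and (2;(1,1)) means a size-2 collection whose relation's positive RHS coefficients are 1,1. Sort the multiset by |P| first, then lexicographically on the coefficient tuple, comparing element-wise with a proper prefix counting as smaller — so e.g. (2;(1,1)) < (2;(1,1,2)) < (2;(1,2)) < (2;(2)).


Primitive collections (5):

  • {1,2}:  v_{1} + v_{2} = v_{5}  so sig = (2;(1))
  • {2,4}:  v_{2} + v_{4} = v_{3}  so sig = (2;(1))
  • {4,5}:  v_{4} + v_{5} = v_{1} + v_{3}  so sig = (2;(1,1))
  • {0,1,3}:  v_{0} + v_{1} + v_{3} = 0  so sig = (3;())
  • {0,3,5}:  v_{0} + v_{3} + v_{5} = v_{2}  so sig = (3;(1))

so the primitive-relation signature multiset is
{ (2;(1)) ×2,  (2;(1,1)),  (3;()),  (3;(1)) }


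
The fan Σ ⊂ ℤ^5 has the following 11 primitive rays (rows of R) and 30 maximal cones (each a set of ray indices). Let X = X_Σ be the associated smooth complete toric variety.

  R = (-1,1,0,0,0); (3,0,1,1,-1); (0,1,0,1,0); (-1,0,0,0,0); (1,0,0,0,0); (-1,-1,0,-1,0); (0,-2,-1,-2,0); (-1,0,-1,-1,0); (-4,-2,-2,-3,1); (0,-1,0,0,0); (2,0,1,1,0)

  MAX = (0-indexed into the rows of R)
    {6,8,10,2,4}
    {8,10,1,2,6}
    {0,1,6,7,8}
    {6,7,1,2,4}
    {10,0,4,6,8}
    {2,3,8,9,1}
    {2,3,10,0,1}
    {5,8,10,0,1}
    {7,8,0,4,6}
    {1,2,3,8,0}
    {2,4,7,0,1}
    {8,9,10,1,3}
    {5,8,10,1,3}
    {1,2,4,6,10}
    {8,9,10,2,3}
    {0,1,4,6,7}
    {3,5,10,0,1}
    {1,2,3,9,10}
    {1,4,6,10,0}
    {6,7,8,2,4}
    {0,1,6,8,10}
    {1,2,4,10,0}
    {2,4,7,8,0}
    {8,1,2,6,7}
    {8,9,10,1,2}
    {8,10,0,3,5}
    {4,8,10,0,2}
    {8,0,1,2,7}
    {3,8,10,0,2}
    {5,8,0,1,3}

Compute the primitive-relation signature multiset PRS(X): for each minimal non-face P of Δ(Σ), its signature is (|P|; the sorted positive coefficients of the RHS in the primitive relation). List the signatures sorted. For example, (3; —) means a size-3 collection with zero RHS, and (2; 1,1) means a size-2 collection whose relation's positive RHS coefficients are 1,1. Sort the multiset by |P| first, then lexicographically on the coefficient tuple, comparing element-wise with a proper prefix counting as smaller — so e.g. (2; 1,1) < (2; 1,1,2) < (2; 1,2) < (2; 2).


The 18 primitive collections of Σ (r=11, n=5):

  {3,4}:  v_{3} + v_{4} = 0  ⟹  sig = (2; —)
  {0,9}:  v_{0} + v_{9} = v_{3}  ⟹  sig = (2; 1)
  {2,5}:  v_{2} + v_{5} = v_{3}  ⟹  sig = (2; 1)
  {7,10}:  v_{7} + v_{10} = v_{4}  ⟹  sig = (2; 1)
  {3,6}:  v_{3} + v_{6} = v_{1} + v_{8}  ⟹  sig = (2; 1,1)
  {5,7}:  v_{5} + v_{7} = v_{0} + v_{1} + v_{8}  ⟹  sig = (2; 1,1,1)
  {7,9}:  v_{7} + v_{9} = v_{1} + v_{2} + v_{8}  ⟹  sig = (2; 1,1,1)
  {3,7}:  v_{3} + v_{7} = v_{0} + v_{1} + v_{2} + v_{8}  ⟹  sig = (2; 1,1,1,1)
  {4,5}:  v_{4} + v_{5} = v_{0} + v_{1} + v_{8} + v_{10}  ⟹  sig = (2; 1,1,1,1)
  {4,9}:  v_{4} + v_{9} = v_{1} + v_{2} + v_{8} + v_{10}  ⟹  sig = (2; 1,1,1,1)
  {5,9}:  v_{5} + v_{9} = v_{1} + 2·v_{3} + v_{8} + v_{10}  ⟹  sig = (2; 1,1,1,2)
  {5,6}:  v_{5} + v_{6} = v_{0} + 2·v_{1} + 2·v_{8} + v_{10}  ⟹  sig = (2; 1,1,2,2)
  {6,9}:  v_{6} + v_{9} = 2·v_{1} + v_{2} + 2·v_{8} + v_{10}  ⟹  sig = (2; 1,1,2,2)
  {0,2,6}:  v_{0} + v_{2} + v_{6} = v_{7}  ⟹  sig = (3; 1)
  {1,4,8}:  v_{1} + v_{4} + v_{8} = v_{6}  ⟹  sig = (3; 1)
  {0,1,2,8,10}:  v_{0} + v_{1} + v_{2} + v_{8} + v_{10} = 0  ⟹  sig = (5; —)
  {0,1,3,8,10}:  v_{0} + v_{1} + v_{3} + v_{8} + v_{10} = v_{5}  ⟹  sig = (5; 1)
  {1,2,3,8,10}:  v_{1} + v_{2} + v_{3} + v_{8} + v_{10} = v_{9}  ⟹  sig = (5; 1)

Sorted signature multiset PRS(X):
[(2; —), (2; 1), (2; 1), (2; 1), (2; 1,1), (2; 1,1,1), (2; 1,1,1), (2; 1,1,1,1), (2; 1,1,1,1), (2; 1,1,1,1), (2; 1,1,1,2), (2; 1,1,2,2), (2; 1,1,2,2), (3; 1), (3; 1), (5; —), (5; 1), (5; 1)]


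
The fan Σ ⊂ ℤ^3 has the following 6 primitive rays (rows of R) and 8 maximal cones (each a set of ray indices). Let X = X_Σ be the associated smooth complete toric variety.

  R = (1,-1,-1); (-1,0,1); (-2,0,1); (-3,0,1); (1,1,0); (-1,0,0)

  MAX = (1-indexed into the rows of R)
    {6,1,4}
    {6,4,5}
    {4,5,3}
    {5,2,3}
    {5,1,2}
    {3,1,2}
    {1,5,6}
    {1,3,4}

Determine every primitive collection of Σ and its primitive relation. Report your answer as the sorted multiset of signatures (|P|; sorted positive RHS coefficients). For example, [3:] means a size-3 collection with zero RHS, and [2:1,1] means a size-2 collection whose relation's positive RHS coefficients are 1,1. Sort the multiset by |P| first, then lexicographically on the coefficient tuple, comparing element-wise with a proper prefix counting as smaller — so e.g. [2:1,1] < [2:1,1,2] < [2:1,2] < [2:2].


The 5 primitive collections of Σ (r=6, n=3):

  • {2,6}:  v_{2} + v_{6} = v_{3}  ⇒ sig = [2:1]
  • {3,6}:  v_{3} + v_{6} = v_{4}  ⇒ sig = [2:1]
  • {2,4}:  v_{2} + v_{4} = 2·v_{3}  ⇒ sig = [2:2]
  • {1,3,5}:  v_{1} + v_{3} + v_{5} = 0  ⇒ sig = [3:]
  • {1,4,5}:  v_{1} + v_{4} + v_{5} = v_{6}  ⇒ sig = [3:1]

so the primitive-relation signature multiset is
[[2:1], [2:1], [2:2], [3:], [3:1]]


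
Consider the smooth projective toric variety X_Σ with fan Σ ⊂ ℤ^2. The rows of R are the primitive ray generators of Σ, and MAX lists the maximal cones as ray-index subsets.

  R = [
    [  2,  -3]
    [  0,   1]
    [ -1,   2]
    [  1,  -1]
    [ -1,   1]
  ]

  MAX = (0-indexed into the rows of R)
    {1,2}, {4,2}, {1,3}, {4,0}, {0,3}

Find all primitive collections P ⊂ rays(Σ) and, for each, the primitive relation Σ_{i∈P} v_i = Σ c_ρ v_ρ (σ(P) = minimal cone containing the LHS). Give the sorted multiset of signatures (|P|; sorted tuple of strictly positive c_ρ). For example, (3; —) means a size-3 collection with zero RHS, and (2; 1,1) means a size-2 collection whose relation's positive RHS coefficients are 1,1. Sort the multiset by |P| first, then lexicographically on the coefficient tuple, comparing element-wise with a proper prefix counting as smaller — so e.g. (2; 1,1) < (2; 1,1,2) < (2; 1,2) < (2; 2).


The 5 primitive collections of Σ (r=5, n=2):

  P = {3,4}:  v_{3} + v_{4} = 0 — sig = (2; —)
  P = {0,2}:  v_{0} + v_{2} = v_{3} — sig = (2; 1)
  P = {1,4}:  v_{1} + v_{4} = v_{2} — sig = (2; 1)
  P = {2,3}:  v_{2} + v_{3} = v_{1} — sig = (2; 1)
  P = {0,1}:  v_{0} + v_{1} = 2·v_{3} — sig = (2; 2)

Hence PRS(X_Σ) =
    (2; —)
    (2; 1)
    (2; 1)
    (2; 1)
    (2; 2)


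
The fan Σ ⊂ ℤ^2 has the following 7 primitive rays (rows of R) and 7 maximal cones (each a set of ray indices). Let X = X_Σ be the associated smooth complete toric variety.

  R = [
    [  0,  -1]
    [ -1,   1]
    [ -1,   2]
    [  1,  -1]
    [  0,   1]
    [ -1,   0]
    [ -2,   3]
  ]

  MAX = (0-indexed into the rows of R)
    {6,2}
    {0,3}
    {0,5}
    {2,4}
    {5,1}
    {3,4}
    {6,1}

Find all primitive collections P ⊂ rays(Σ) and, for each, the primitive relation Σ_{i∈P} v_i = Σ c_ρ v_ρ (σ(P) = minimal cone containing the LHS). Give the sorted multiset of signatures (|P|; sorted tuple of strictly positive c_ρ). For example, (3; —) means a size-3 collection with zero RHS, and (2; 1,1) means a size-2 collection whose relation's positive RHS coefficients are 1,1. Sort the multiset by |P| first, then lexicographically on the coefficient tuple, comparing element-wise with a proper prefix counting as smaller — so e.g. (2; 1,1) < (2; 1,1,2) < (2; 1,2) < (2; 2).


Minimal non-faces — 14 found among 7 rays, 7 max cones:

  • {0,4}:  v_{0} + v_{4} = 0 — sig = (2; —)
  • {1,3}:  v_{1} + v_{3} = 0 — sig = (2; —)
  • {0,1}:  v_{0} + v_{1} = v_{5} — sig = (2; 1)
  • {0,2}:  v_{0} + v_{2} = v_{1} — sig = (2; 1)
  • {1,2}:  v_{1} + v_{2} = v_{6} — sig = (2; 1)
  • {1,4}:  v_{1} + v_{4} = v_{2} — sig = (2; 1)
  • {2,3}:  v_{2} + v_{3} = v_{4} — sig = (2; 1)
  • {3,5}:  v_{3} + v_{5} = v_{0} — sig = (2; 1)
  • {3,6}:  v_{3} + v_{6} = v_{2} — sig = (2; 1)
  • {4,5}:  v_{4} + v_{5} = v_{1} — sig = (2; 1)
  • {0,6}:  v_{0} + v_{6} = 2·v_{1} — sig = (2; 2)
  • {2,5}:  v_{2} + v_{5} = 2·v_{1} — sig = (2; 2)
  • {4,6}:  v_{4} + v_{6} = 2·v_{2} — sig = (2; 2)
  • {5,6}:  v_{5} + v_{6} = 3·v_{1} — sig = (2; 3)

Sorted signature multiset PRS(X):
[(2; —), (2; —), (2; 1), (2; 1), (2; 1), (2; 1), (2; 1), (2; 1), (2; 1), (2; 1), (2; 2), (2; 2), (2; 2), (2; 3)]


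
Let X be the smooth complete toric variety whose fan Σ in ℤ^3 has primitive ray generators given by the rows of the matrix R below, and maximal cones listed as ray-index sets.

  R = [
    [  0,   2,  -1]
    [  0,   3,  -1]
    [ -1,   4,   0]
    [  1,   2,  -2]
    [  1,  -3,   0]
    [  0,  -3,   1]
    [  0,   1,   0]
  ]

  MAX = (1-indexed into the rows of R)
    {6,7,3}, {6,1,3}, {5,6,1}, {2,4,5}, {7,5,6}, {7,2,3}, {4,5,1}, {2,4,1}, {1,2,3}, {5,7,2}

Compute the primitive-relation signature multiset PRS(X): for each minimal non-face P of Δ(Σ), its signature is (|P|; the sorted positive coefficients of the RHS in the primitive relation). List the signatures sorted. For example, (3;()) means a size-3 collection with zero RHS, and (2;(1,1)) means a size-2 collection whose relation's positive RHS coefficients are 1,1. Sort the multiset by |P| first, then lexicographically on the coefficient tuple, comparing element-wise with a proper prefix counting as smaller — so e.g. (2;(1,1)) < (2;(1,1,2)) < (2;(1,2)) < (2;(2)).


Primitive collections (7):

  P={2,6}:  v_{2} + v_{6} = 0  so sig = (2;())
  P={1,7}:  v_{1} + v_{7} = v_{2}  so sig = (2;(1))
  P={3,5}:  v_{3} + v_{5} = v_{7}  so sig = (2;(1))
  P={4,6}:  v_{4} + v_{6} = v_{1} + v_{5}  so sig = (2;(1,1))
  P={4,7}:  v_{4} + v_{7} = 2·v_{2} + v_{5}  so sig = (2;(1,2))
  P={3,4}:  v_{3} + v_{4} = 2·v_{2}  so sig = (2;(2))
  P={1,2,5}:  v_{1} + v_{2} + v_{5} = v_{4}  so sig = (3;(1))

Signatures (|P|; sorted positive RHS coefficients), sorted:
    (2;())
    (2;(1))
    (2;(1))
    (2;(1,1))
    (2;(1,2))
    (2;(2))
    (3;(1))


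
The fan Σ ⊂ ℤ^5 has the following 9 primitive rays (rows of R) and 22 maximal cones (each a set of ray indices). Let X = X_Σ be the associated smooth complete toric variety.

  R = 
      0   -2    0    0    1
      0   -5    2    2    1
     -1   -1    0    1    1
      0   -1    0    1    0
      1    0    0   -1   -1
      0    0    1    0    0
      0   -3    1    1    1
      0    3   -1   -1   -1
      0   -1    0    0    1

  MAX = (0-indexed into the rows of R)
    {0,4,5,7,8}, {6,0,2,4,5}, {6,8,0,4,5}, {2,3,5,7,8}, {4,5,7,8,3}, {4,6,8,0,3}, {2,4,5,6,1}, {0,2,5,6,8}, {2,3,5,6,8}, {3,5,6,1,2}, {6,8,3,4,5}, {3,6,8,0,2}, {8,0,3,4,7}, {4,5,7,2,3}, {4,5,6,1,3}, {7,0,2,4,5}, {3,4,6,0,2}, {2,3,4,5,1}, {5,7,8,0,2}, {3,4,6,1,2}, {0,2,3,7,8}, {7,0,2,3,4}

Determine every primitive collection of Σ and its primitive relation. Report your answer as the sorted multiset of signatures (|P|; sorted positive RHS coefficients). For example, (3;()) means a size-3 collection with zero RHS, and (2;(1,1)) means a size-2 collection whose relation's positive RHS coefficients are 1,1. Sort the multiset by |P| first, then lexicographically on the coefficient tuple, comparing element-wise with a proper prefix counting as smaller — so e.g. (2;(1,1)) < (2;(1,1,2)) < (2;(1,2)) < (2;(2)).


Primitive collections (7):

  • {6,7}:  v_{6} + v_{7} = 0  →  sig = (2;())
  • {1,7}:  v_{1} + v_{7} = v_{2} + v_{3} + v_{4} + v_{5}  →  sig = (2;(1,1,1,1))
  • {0,1}:  v_{0} + v_{1} = v_{2} + v_{4} + 2·v_{6}  →  sig = (2;(1,1,2))
  • {1,8}:  v_{1} + v_{8} = 2·v_{6}  →  sig = (2;(2))
  • {0,3,5}:  v_{0} + v_{3} + v_{5} = v_{6}  →  sig = (3;(1))
  • {2,4,8}:  v_{2} + v_{4} + v_{8} = v_{0}  →  sig = (3;(1))
  • {2,3,4,5,6}:  v_{2} + v_{3} + v_{4} + v_{5} + v_{6} = v_{1}  →  sig = (5;(1))

Sorted signature multiset PRS(X):
{ (2;()),  (2;(1,1,1,1)),  (2;(1,1,2)),  (2;(2)),  (3;(1)) ×2,  (5;(1)) }


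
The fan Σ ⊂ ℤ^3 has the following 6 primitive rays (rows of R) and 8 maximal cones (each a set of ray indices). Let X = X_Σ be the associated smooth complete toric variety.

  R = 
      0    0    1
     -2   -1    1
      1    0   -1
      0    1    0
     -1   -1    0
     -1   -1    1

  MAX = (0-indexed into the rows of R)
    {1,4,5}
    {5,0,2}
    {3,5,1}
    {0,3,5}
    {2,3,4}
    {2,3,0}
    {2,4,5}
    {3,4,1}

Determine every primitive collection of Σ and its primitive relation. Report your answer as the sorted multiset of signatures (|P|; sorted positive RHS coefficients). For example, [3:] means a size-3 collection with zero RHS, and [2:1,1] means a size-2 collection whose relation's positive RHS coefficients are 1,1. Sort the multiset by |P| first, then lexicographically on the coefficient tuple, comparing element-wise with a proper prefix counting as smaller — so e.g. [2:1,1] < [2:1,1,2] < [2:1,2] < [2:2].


Minimal non-faces — 5 found among 6 rays, 8 max cones:

  P={0,4}:  v_{0} + v_{4} = v_{5}  so sig = [2:1]
  P={1,2}:  v_{1} + v_{2} = v_{4}  so sig = [2:1]
  P={0,1}:  v_{0} + v_{1} = v_{3} + 2·v_{5}  so sig = [2:1,2]
  P={2,3,5}:  v_{2} + v_{3} + v_{5} = 0  so sig = [3:]
  P={3,4,5}:  v_{3} + v_{4} + v_{5} = v_{1}  so sig = [3:1]

Hence PRS(X_Σ) =
    [2:1]
    [2:1]
    [2:1,2]
    [3:]
    [3:1]


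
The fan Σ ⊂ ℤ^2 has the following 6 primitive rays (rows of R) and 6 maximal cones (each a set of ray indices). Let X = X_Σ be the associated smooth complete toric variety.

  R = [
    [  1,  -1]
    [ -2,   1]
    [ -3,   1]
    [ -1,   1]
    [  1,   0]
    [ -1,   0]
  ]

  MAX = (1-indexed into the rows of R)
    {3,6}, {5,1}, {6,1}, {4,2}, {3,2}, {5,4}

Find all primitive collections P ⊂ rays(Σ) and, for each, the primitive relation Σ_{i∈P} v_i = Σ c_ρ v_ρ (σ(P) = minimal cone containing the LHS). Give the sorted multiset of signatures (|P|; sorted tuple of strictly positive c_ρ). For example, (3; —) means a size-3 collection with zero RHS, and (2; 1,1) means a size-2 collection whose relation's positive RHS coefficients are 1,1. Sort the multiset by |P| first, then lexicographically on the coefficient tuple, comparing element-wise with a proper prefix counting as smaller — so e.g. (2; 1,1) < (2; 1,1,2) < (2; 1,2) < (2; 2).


Primitive collections (9):

  {1,4}:  v_{1} + v_{4} = 0  so sig = (2; —)
  {5,6}:  v_{5} + v_{6} = 0  so sig = (2; —)
  {1,2}:  v_{1} + v_{2} = v_{6}  so sig = (2; 1)
  {2,5}:  v_{2} + v_{5} = v_{4}  so sig = (2; 1)
  {2,6}:  v_{2} + v_{6} = v_{3}  so sig = (2; 1)
  {3,5}:  v_{3} + v_{5} = v_{2}  so sig = (2; 1)
  {4,6}:  v_{4} + v_{6} = v_{2}  so sig = (2; 1)
  {1,3}:  v_{1} + v_{3} = 2·v_{6}  so sig = (2; 2)
  {3,4}:  v_{3} + v_{4} = 2·v_{2}  so sig = (2; 2)

so the primitive-relation signature multiset is
    (2; —)
    (2; —)
    (2; 1)
    (2; 1)
    (2; 1)
    (2; 1)
    (2; 1)
    (2; 2)
    (2; 2)


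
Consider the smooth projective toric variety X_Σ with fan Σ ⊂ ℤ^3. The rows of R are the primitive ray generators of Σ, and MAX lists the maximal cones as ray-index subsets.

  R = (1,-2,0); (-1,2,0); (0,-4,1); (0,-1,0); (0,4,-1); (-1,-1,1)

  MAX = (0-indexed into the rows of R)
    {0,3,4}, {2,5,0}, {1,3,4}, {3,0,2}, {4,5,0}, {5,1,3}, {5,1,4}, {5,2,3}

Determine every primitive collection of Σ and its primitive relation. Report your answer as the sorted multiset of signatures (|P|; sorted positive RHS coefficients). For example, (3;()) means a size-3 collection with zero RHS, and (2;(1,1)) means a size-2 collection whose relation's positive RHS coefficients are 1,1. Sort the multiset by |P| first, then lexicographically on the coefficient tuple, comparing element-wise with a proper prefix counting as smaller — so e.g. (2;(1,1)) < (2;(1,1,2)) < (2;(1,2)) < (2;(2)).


The 5 primitive collections of Σ (r=6, n=3):

  P={0,1}:  v_{0} + v_{1} = 0  ⇒ sig = (2;())
  P={2,4}:  v_{2} + v_{4} = 0  ⇒ sig = (2;())
  P={1,2}:  v_{1} + v_{2} = v_{3} + v_{5}  ⇒ sig = (2;(1,1))
  P={0,3,5}:  v_{0} + v_{3} + v_{5} = v_{2}  ⇒ sig = (3;(1))
  P={3,4,5}:  v_{3} + v_{4} + v_{5} = v_{1}  ⇒ sig = (3;(1))

Sorted signature multiset PRS(X):
    (2;())
    (2;())
    (2;(1,1))
    (3;(1))
    (3;(1))


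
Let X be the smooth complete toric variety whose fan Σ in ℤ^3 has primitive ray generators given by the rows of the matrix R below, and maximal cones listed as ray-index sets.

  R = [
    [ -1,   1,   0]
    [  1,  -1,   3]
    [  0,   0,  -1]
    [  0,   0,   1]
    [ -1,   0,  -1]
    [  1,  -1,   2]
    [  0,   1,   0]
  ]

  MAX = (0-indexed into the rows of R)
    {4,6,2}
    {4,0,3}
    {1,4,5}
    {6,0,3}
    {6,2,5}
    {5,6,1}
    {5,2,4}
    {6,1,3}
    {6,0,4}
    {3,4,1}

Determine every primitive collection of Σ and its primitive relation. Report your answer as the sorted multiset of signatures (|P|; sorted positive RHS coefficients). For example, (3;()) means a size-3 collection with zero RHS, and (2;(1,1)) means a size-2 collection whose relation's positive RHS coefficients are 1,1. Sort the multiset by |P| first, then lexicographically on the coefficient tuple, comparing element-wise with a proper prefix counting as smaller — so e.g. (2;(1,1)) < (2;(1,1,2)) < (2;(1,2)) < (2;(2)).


The 9 primitive collections of Σ (r=7, n=3):

  {2,3}:  v_{2} + v_{3} = 0  ⟹  sig = (2;())
  {1,2}:  v_{1} + v_{2} = v_{5}  ⟹  sig = (2;(1))
  {3,5}:  v_{3} + v_{5} = v_{1}  ⟹  sig = (2;(1))
  {0,2}:  v_{0} + v_{2} = v_{4} + v_{6}  ⟹  sig = (2;(1,1))
  {0,5}:  v_{0} + v_{5} = 2·v_{3}  ⟹  sig = (2;(2))
  {0,1}:  v_{0} + v_{1} = 3·v_{3}  ⟹  sig = (2;(3))
  {3,4,6}:  v_{3} + v_{4} + v_{6} = v_{0}  ⟹  sig = (3;(1))
  {4,5,6}:  v_{4} + v_{5} + v_{6} = v_{3}  ⟹  sig = (3;(1))
  {1,4,6}:  v_{1} + v_{4} + v_{6} = 2·v_{3}  ⟹  sig = (3;(2))

Sorted signature multiset PRS(X):
    |P|=2: 6 collections, coeffs (), (1), (1), (1,1), (2), (3)
    |P|=3: 3 collections, coeffs (1), (1), (2)


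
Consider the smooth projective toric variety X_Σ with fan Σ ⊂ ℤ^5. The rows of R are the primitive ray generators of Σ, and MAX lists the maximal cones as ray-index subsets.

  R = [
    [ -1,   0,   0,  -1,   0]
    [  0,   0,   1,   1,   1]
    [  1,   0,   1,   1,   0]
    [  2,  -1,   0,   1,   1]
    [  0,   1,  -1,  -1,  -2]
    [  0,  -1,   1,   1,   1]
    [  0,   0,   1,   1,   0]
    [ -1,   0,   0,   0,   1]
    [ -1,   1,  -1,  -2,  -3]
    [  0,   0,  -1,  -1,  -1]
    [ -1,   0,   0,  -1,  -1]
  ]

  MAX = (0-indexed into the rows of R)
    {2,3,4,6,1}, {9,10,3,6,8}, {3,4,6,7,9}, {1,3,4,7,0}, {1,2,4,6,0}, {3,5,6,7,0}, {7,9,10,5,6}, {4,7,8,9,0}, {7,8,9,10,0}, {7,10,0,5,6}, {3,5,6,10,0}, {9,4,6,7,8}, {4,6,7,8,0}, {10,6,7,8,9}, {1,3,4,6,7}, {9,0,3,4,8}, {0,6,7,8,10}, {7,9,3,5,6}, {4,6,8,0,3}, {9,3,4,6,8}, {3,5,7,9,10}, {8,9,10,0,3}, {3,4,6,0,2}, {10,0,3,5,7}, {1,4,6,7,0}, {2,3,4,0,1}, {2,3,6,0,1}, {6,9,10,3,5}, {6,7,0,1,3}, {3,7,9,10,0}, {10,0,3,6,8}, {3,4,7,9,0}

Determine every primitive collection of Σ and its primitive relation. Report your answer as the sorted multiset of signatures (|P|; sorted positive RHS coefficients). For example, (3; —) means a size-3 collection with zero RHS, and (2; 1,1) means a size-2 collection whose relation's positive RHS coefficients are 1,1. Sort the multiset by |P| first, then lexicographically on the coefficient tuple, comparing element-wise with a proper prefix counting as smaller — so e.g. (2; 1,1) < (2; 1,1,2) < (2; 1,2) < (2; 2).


Primitive collections (18):

  {1,9}:  v_{1} + v_{9} = 0  so sig = (2; —)
  {2,7}:  v_{2} + v_{7} = v_{1}  so sig = (2; 1)
  {4,10}:  v_{4} + v_{10} = v_{8}  so sig = (2; 1)
  {1,10}:  v_{1} + v_{10} = v_{0} + v_{6}  so sig = (2; 1,1)
  {4,5}:  v_{4} + v_{5} = v_{6} + v_{9}  so sig = (2; 1,1)
  {1,8}:  v_{1} + v_{8} = v_{0} + v_{4} + v_{6}  so sig = (2; 1,1,1)
  {5,8}:  v_{5} + v_{8} = v_{6} + v_{9} + v_{10}  so sig = (2; 1,1,1)
  {2,9}:  v_{2} + v_{9} = v_{0} + v_{3} + v_{4} + v_{6}  so sig = (2; 1,1,1,1)
  {1,5}:  v_{1} + v_{5} = v_{0} + v_{3} + 2·v_{6} + v_{7}  so sig = (2; 1,1,1,2)
  {2,5}:  v_{2} + v_{5} = v_{0} + v_{3} + 2·v_{6}  so sig = (2; 1,1,2)
  {2,10}:  v_{2} + v_{10} = 2·v_{0} + v_{3} + v_{4} + 2·v_{6}  so sig = (2; 1,1,2,2)
  {2,8}:  v_{2} + v_{8} = 2·v_{0} + v_{3} + 2·v_{4} + 2·v_{6}  so sig = (2; 1,2,2,2)
  {0,6,9}:  v_{0} + v_{6} + v_{9} = v_{10}  so sig = (3; 1)
  {3,7,8}:  v_{3} + v_{7} + v_{8} = v_{9}  so sig = (3; 1)
  {0,5,9}:  v_{0} + v_{5} + v_{9} = v_{3} + v_{7} + 2·v_{10}  so sig = (3; 1,1,2)
  {3,6,7,10}:  v_{3} + v_{6} + v_{7} + v_{10} = v_{5}  so sig = (4; 1)
  {0,3,4,6,7}:  v_{0} + v_{3} + v_{4} + v_{6} + v_{7} = 0  so sig = (5; —)
  {0,1,3,4,6}:  v_{0} + v_{1} + v_{3} + v_{4} + v_{6} = v_{2}  so sig = (5; 1)

so the primitive-relation signature multiset is
[(2; —), (2; 1), (2; 1), (2; 1,1), (2; 1,1), (2; 1,1,1), (2; 1,1,1), (2; 1,1,1,1), (2; 1,1,1,2), (2; 1,1,2), (2; 1,1,2,2), (2; 1,2,2,2), (3; 1), (3; 1), (3; 1,1,2), (4; 1), (5; —), (5; 1)]
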